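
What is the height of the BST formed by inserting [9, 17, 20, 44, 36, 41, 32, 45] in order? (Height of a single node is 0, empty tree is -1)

Insertion order: [9, 17, 20, 44, 36, 41, 32, 45]
Tree (level-order array): [9, None, 17, None, 20, None, 44, 36, 45, 32, 41]
Compute height bottom-up (empty subtree = -1):
  height(32) = 1 + max(-1, -1) = 0
  height(41) = 1 + max(-1, -1) = 0
  height(36) = 1 + max(0, 0) = 1
  height(45) = 1 + max(-1, -1) = 0
  height(44) = 1 + max(1, 0) = 2
  height(20) = 1 + max(-1, 2) = 3
  height(17) = 1 + max(-1, 3) = 4
  height(9) = 1 + max(-1, 4) = 5
Height = 5


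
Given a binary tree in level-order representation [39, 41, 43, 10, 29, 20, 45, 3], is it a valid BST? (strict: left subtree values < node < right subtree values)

Level-order array: [39, 41, 43, 10, 29, 20, 45, 3]
Validate using subtree bounds (lo, hi): at each node, require lo < value < hi,
then recurse left with hi=value and right with lo=value.
Preorder trace (stopping at first violation):
  at node 39 with bounds (-inf, +inf): OK
  at node 41 with bounds (-inf, 39): VIOLATION
Node 41 violates its bound: not (-inf < 41 < 39).
Result: Not a valid BST


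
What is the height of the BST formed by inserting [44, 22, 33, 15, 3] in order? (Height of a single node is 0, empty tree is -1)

Insertion order: [44, 22, 33, 15, 3]
Tree (level-order array): [44, 22, None, 15, 33, 3]
Compute height bottom-up (empty subtree = -1):
  height(3) = 1 + max(-1, -1) = 0
  height(15) = 1 + max(0, -1) = 1
  height(33) = 1 + max(-1, -1) = 0
  height(22) = 1 + max(1, 0) = 2
  height(44) = 1 + max(2, -1) = 3
Height = 3


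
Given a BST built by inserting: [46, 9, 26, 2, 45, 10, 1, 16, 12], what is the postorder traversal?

Tree insertion order: [46, 9, 26, 2, 45, 10, 1, 16, 12]
Tree (level-order array): [46, 9, None, 2, 26, 1, None, 10, 45, None, None, None, 16, None, None, 12]
Postorder traversal: [1, 2, 12, 16, 10, 45, 26, 9, 46]


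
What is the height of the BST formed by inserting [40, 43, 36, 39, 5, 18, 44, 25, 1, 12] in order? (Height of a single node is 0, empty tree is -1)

Insertion order: [40, 43, 36, 39, 5, 18, 44, 25, 1, 12]
Tree (level-order array): [40, 36, 43, 5, 39, None, 44, 1, 18, None, None, None, None, None, None, 12, 25]
Compute height bottom-up (empty subtree = -1):
  height(1) = 1 + max(-1, -1) = 0
  height(12) = 1 + max(-1, -1) = 0
  height(25) = 1 + max(-1, -1) = 0
  height(18) = 1 + max(0, 0) = 1
  height(5) = 1 + max(0, 1) = 2
  height(39) = 1 + max(-1, -1) = 0
  height(36) = 1 + max(2, 0) = 3
  height(44) = 1 + max(-1, -1) = 0
  height(43) = 1 + max(-1, 0) = 1
  height(40) = 1 + max(3, 1) = 4
Height = 4


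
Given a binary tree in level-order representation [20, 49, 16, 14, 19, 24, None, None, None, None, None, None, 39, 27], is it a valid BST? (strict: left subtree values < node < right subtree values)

Level-order array: [20, 49, 16, 14, 19, 24, None, None, None, None, None, None, 39, 27]
Validate using subtree bounds (lo, hi): at each node, require lo < value < hi,
then recurse left with hi=value and right with lo=value.
Preorder trace (stopping at first violation):
  at node 20 with bounds (-inf, +inf): OK
  at node 49 with bounds (-inf, 20): VIOLATION
Node 49 violates its bound: not (-inf < 49 < 20).
Result: Not a valid BST


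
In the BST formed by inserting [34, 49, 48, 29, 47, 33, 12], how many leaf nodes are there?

Tree built from: [34, 49, 48, 29, 47, 33, 12]
Tree (level-order array): [34, 29, 49, 12, 33, 48, None, None, None, None, None, 47]
Rule: A leaf has 0 children.
Per-node child counts:
  node 34: 2 child(ren)
  node 29: 2 child(ren)
  node 12: 0 child(ren)
  node 33: 0 child(ren)
  node 49: 1 child(ren)
  node 48: 1 child(ren)
  node 47: 0 child(ren)
Matching nodes: [12, 33, 47]
Count of leaf nodes: 3


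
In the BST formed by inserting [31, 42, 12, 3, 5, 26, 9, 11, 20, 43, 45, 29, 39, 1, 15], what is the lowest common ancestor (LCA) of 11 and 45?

Tree insertion order: [31, 42, 12, 3, 5, 26, 9, 11, 20, 43, 45, 29, 39, 1, 15]
Tree (level-order array): [31, 12, 42, 3, 26, 39, 43, 1, 5, 20, 29, None, None, None, 45, None, None, None, 9, 15, None, None, None, None, None, None, 11]
In a BST, the LCA of p=11, q=45 is the first node v on the
root-to-leaf path with p <= v <= q (go left if both < v, right if both > v).
Walk from root:
  at 31: 11 <= 31 <= 45, this is the LCA
LCA = 31


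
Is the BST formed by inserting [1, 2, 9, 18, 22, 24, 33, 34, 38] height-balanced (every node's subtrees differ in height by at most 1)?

Tree (level-order array): [1, None, 2, None, 9, None, 18, None, 22, None, 24, None, 33, None, 34, None, 38]
Definition: a tree is height-balanced if, at every node, |h(left) - h(right)| <= 1 (empty subtree has height -1).
Bottom-up per-node check:
  node 38: h_left=-1, h_right=-1, diff=0 [OK], height=0
  node 34: h_left=-1, h_right=0, diff=1 [OK], height=1
  node 33: h_left=-1, h_right=1, diff=2 [FAIL (|-1-1|=2 > 1)], height=2
  node 24: h_left=-1, h_right=2, diff=3 [FAIL (|-1-2|=3 > 1)], height=3
  node 22: h_left=-1, h_right=3, diff=4 [FAIL (|-1-3|=4 > 1)], height=4
  node 18: h_left=-1, h_right=4, diff=5 [FAIL (|-1-4|=5 > 1)], height=5
  node 9: h_left=-1, h_right=5, diff=6 [FAIL (|-1-5|=6 > 1)], height=6
  node 2: h_left=-1, h_right=6, diff=7 [FAIL (|-1-6|=7 > 1)], height=7
  node 1: h_left=-1, h_right=7, diff=8 [FAIL (|-1-7|=8 > 1)], height=8
Node 33 violates the condition: |-1 - 1| = 2 > 1.
Result: Not balanced


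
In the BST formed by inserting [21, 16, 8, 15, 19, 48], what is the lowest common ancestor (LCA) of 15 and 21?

Tree insertion order: [21, 16, 8, 15, 19, 48]
Tree (level-order array): [21, 16, 48, 8, 19, None, None, None, 15]
In a BST, the LCA of p=15, q=21 is the first node v on the
root-to-leaf path with p <= v <= q (go left if both < v, right if both > v).
Walk from root:
  at 21: 15 <= 21 <= 21, this is the LCA
LCA = 21


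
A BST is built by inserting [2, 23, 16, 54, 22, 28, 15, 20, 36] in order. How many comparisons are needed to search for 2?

Search path for 2: 2
Found: True
Comparisons: 1


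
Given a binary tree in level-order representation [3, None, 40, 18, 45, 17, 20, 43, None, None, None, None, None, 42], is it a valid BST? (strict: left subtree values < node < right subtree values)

Level-order array: [3, None, 40, 18, 45, 17, 20, 43, None, None, None, None, None, 42]
Validate using subtree bounds (lo, hi): at each node, require lo < value < hi,
then recurse left with hi=value and right with lo=value.
Preorder trace (stopping at first violation):
  at node 3 with bounds (-inf, +inf): OK
  at node 40 with bounds (3, +inf): OK
  at node 18 with bounds (3, 40): OK
  at node 17 with bounds (3, 18): OK
  at node 20 with bounds (18, 40): OK
  at node 45 with bounds (40, +inf): OK
  at node 43 with bounds (40, 45): OK
  at node 42 with bounds (40, 43): OK
No violation found at any node.
Result: Valid BST


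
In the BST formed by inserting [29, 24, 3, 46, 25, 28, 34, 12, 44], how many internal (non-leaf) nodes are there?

Tree built from: [29, 24, 3, 46, 25, 28, 34, 12, 44]
Tree (level-order array): [29, 24, 46, 3, 25, 34, None, None, 12, None, 28, None, 44]
Rule: An internal node has at least one child.
Per-node child counts:
  node 29: 2 child(ren)
  node 24: 2 child(ren)
  node 3: 1 child(ren)
  node 12: 0 child(ren)
  node 25: 1 child(ren)
  node 28: 0 child(ren)
  node 46: 1 child(ren)
  node 34: 1 child(ren)
  node 44: 0 child(ren)
Matching nodes: [29, 24, 3, 25, 46, 34]
Count of internal (non-leaf) nodes: 6


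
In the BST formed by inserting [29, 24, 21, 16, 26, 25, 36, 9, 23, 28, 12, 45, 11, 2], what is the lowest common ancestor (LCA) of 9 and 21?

Tree insertion order: [29, 24, 21, 16, 26, 25, 36, 9, 23, 28, 12, 45, 11, 2]
Tree (level-order array): [29, 24, 36, 21, 26, None, 45, 16, 23, 25, 28, None, None, 9, None, None, None, None, None, None, None, 2, 12, None, None, 11]
In a BST, the LCA of p=9, q=21 is the first node v on the
root-to-leaf path with p <= v <= q (go left if both < v, right if both > v).
Walk from root:
  at 29: both 9 and 21 < 29, go left
  at 24: both 9 and 21 < 24, go left
  at 21: 9 <= 21 <= 21, this is the LCA
LCA = 21


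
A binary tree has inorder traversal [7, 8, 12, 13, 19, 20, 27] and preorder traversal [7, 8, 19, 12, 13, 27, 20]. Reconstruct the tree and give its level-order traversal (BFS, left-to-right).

Inorder:  [7, 8, 12, 13, 19, 20, 27]
Preorder: [7, 8, 19, 12, 13, 27, 20]
Algorithm: preorder visits root first, so consume preorder in order;
for each root, split the current inorder slice at that value into
left-subtree inorder and right-subtree inorder, then recurse.
Recursive splits:
  root=7; inorder splits into left=[], right=[8, 12, 13, 19, 20, 27]
  root=8; inorder splits into left=[], right=[12, 13, 19, 20, 27]
  root=19; inorder splits into left=[12, 13], right=[20, 27]
  root=12; inorder splits into left=[], right=[13]
  root=13; inorder splits into left=[], right=[]
  root=27; inorder splits into left=[20], right=[]
  root=20; inorder splits into left=[], right=[]
Reconstructed level-order: [7, 8, 19, 12, 27, 13, 20]


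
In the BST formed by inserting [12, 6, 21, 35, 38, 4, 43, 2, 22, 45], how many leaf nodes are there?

Tree built from: [12, 6, 21, 35, 38, 4, 43, 2, 22, 45]
Tree (level-order array): [12, 6, 21, 4, None, None, 35, 2, None, 22, 38, None, None, None, None, None, 43, None, 45]
Rule: A leaf has 0 children.
Per-node child counts:
  node 12: 2 child(ren)
  node 6: 1 child(ren)
  node 4: 1 child(ren)
  node 2: 0 child(ren)
  node 21: 1 child(ren)
  node 35: 2 child(ren)
  node 22: 0 child(ren)
  node 38: 1 child(ren)
  node 43: 1 child(ren)
  node 45: 0 child(ren)
Matching nodes: [2, 22, 45]
Count of leaf nodes: 3


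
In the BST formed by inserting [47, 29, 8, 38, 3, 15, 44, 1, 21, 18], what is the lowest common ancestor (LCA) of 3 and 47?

Tree insertion order: [47, 29, 8, 38, 3, 15, 44, 1, 21, 18]
Tree (level-order array): [47, 29, None, 8, 38, 3, 15, None, 44, 1, None, None, 21, None, None, None, None, 18]
In a BST, the LCA of p=3, q=47 is the first node v on the
root-to-leaf path with p <= v <= q (go left if both < v, right if both > v).
Walk from root:
  at 47: 3 <= 47 <= 47, this is the LCA
LCA = 47


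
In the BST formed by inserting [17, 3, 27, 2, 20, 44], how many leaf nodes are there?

Tree built from: [17, 3, 27, 2, 20, 44]
Tree (level-order array): [17, 3, 27, 2, None, 20, 44]
Rule: A leaf has 0 children.
Per-node child counts:
  node 17: 2 child(ren)
  node 3: 1 child(ren)
  node 2: 0 child(ren)
  node 27: 2 child(ren)
  node 20: 0 child(ren)
  node 44: 0 child(ren)
Matching nodes: [2, 20, 44]
Count of leaf nodes: 3


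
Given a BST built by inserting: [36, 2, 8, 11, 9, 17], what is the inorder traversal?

Tree insertion order: [36, 2, 8, 11, 9, 17]
Tree (level-order array): [36, 2, None, None, 8, None, 11, 9, 17]
Inorder traversal: [2, 8, 9, 11, 17, 36]


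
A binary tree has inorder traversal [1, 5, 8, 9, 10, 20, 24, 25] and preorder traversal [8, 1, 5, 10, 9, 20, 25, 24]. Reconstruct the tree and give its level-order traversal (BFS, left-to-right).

Inorder:  [1, 5, 8, 9, 10, 20, 24, 25]
Preorder: [8, 1, 5, 10, 9, 20, 25, 24]
Algorithm: preorder visits root first, so consume preorder in order;
for each root, split the current inorder slice at that value into
left-subtree inorder and right-subtree inorder, then recurse.
Recursive splits:
  root=8; inorder splits into left=[1, 5], right=[9, 10, 20, 24, 25]
  root=1; inorder splits into left=[], right=[5]
  root=5; inorder splits into left=[], right=[]
  root=10; inorder splits into left=[9], right=[20, 24, 25]
  root=9; inorder splits into left=[], right=[]
  root=20; inorder splits into left=[], right=[24, 25]
  root=25; inorder splits into left=[24], right=[]
  root=24; inorder splits into left=[], right=[]
Reconstructed level-order: [8, 1, 10, 5, 9, 20, 25, 24]


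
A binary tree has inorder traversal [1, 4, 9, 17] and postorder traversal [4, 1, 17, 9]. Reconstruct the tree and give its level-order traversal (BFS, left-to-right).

Inorder:   [1, 4, 9, 17]
Postorder: [4, 1, 17, 9]
Algorithm: postorder visits root last, so walk postorder right-to-left;
each value is the root of the current inorder slice — split it at that
value, recurse on the right subtree first, then the left.
Recursive splits:
  root=9; inorder splits into left=[1, 4], right=[17]
  root=17; inorder splits into left=[], right=[]
  root=1; inorder splits into left=[], right=[4]
  root=4; inorder splits into left=[], right=[]
Reconstructed level-order: [9, 1, 17, 4]


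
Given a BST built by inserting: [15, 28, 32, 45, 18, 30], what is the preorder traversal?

Tree insertion order: [15, 28, 32, 45, 18, 30]
Tree (level-order array): [15, None, 28, 18, 32, None, None, 30, 45]
Preorder traversal: [15, 28, 18, 32, 30, 45]


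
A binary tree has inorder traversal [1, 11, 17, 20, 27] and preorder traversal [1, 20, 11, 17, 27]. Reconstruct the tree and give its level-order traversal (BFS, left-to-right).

Inorder:  [1, 11, 17, 20, 27]
Preorder: [1, 20, 11, 17, 27]
Algorithm: preorder visits root first, so consume preorder in order;
for each root, split the current inorder slice at that value into
left-subtree inorder and right-subtree inorder, then recurse.
Recursive splits:
  root=1; inorder splits into left=[], right=[11, 17, 20, 27]
  root=20; inorder splits into left=[11, 17], right=[27]
  root=11; inorder splits into left=[], right=[17]
  root=17; inorder splits into left=[], right=[]
  root=27; inorder splits into left=[], right=[]
Reconstructed level-order: [1, 20, 11, 27, 17]


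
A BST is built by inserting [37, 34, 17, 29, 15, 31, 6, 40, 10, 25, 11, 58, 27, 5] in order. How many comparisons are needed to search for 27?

Search path for 27: 37 -> 34 -> 17 -> 29 -> 25 -> 27
Found: True
Comparisons: 6


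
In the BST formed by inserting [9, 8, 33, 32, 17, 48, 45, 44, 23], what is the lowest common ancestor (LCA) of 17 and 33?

Tree insertion order: [9, 8, 33, 32, 17, 48, 45, 44, 23]
Tree (level-order array): [9, 8, 33, None, None, 32, 48, 17, None, 45, None, None, 23, 44]
In a BST, the LCA of p=17, q=33 is the first node v on the
root-to-leaf path with p <= v <= q (go left if both < v, right if both > v).
Walk from root:
  at 9: both 17 and 33 > 9, go right
  at 33: 17 <= 33 <= 33, this is the LCA
LCA = 33


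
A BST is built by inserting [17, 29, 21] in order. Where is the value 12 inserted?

Starting tree (level order): [17, None, 29, 21]
Insertion path: 17
Result: insert 12 as left child of 17
Final tree (level order): [17, 12, 29, None, None, 21]


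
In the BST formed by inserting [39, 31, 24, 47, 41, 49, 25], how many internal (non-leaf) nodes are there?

Tree built from: [39, 31, 24, 47, 41, 49, 25]
Tree (level-order array): [39, 31, 47, 24, None, 41, 49, None, 25]
Rule: An internal node has at least one child.
Per-node child counts:
  node 39: 2 child(ren)
  node 31: 1 child(ren)
  node 24: 1 child(ren)
  node 25: 0 child(ren)
  node 47: 2 child(ren)
  node 41: 0 child(ren)
  node 49: 0 child(ren)
Matching nodes: [39, 31, 24, 47]
Count of internal (non-leaf) nodes: 4


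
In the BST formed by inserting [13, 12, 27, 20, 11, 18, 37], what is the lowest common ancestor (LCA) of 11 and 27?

Tree insertion order: [13, 12, 27, 20, 11, 18, 37]
Tree (level-order array): [13, 12, 27, 11, None, 20, 37, None, None, 18]
In a BST, the LCA of p=11, q=27 is the first node v on the
root-to-leaf path with p <= v <= q (go left if both < v, right if both > v).
Walk from root:
  at 13: 11 <= 13 <= 27, this is the LCA
LCA = 13


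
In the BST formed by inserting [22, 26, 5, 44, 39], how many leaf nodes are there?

Tree built from: [22, 26, 5, 44, 39]
Tree (level-order array): [22, 5, 26, None, None, None, 44, 39]
Rule: A leaf has 0 children.
Per-node child counts:
  node 22: 2 child(ren)
  node 5: 0 child(ren)
  node 26: 1 child(ren)
  node 44: 1 child(ren)
  node 39: 0 child(ren)
Matching nodes: [5, 39]
Count of leaf nodes: 2


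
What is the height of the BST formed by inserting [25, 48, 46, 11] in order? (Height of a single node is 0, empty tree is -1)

Insertion order: [25, 48, 46, 11]
Tree (level-order array): [25, 11, 48, None, None, 46]
Compute height bottom-up (empty subtree = -1):
  height(11) = 1 + max(-1, -1) = 0
  height(46) = 1 + max(-1, -1) = 0
  height(48) = 1 + max(0, -1) = 1
  height(25) = 1 + max(0, 1) = 2
Height = 2


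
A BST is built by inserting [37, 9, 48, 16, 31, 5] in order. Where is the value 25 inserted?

Starting tree (level order): [37, 9, 48, 5, 16, None, None, None, None, None, 31]
Insertion path: 37 -> 9 -> 16 -> 31
Result: insert 25 as left child of 31
Final tree (level order): [37, 9, 48, 5, 16, None, None, None, None, None, 31, 25]


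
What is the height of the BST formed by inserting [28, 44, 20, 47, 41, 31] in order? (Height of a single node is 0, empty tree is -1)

Insertion order: [28, 44, 20, 47, 41, 31]
Tree (level-order array): [28, 20, 44, None, None, 41, 47, 31]
Compute height bottom-up (empty subtree = -1):
  height(20) = 1 + max(-1, -1) = 0
  height(31) = 1 + max(-1, -1) = 0
  height(41) = 1 + max(0, -1) = 1
  height(47) = 1 + max(-1, -1) = 0
  height(44) = 1 + max(1, 0) = 2
  height(28) = 1 + max(0, 2) = 3
Height = 3


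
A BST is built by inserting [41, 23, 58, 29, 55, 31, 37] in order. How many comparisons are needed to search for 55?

Search path for 55: 41 -> 58 -> 55
Found: True
Comparisons: 3


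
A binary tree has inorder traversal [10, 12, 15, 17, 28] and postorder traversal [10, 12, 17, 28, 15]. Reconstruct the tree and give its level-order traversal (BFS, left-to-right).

Inorder:   [10, 12, 15, 17, 28]
Postorder: [10, 12, 17, 28, 15]
Algorithm: postorder visits root last, so walk postorder right-to-left;
each value is the root of the current inorder slice — split it at that
value, recurse on the right subtree first, then the left.
Recursive splits:
  root=15; inorder splits into left=[10, 12], right=[17, 28]
  root=28; inorder splits into left=[17], right=[]
  root=17; inorder splits into left=[], right=[]
  root=12; inorder splits into left=[10], right=[]
  root=10; inorder splits into left=[], right=[]
Reconstructed level-order: [15, 12, 28, 10, 17]


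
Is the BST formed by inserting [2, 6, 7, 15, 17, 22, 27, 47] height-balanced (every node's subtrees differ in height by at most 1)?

Tree (level-order array): [2, None, 6, None, 7, None, 15, None, 17, None, 22, None, 27, None, 47]
Definition: a tree is height-balanced if, at every node, |h(left) - h(right)| <= 1 (empty subtree has height -1).
Bottom-up per-node check:
  node 47: h_left=-1, h_right=-1, diff=0 [OK], height=0
  node 27: h_left=-1, h_right=0, diff=1 [OK], height=1
  node 22: h_left=-1, h_right=1, diff=2 [FAIL (|-1-1|=2 > 1)], height=2
  node 17: h_left=-1, h_right=2, diff=3 [FAIL (|-1-2|=3 > 1)], height=3
  node 15: h_left=-1, h_right=3, diff=4 [FAIL (|-1-3|=4 > 1)], height=4
  node 7: h_left=-1, h_right=4, diff=5 [FAIL (|-1-4|=5 > 1)], height=5
  node 6: h_left=-1, h_right=5, diff=6 [FAIL (|-1-5|=6 > 1)], height=6
  node 2: h_left=-1, h_right=6, diff=7 [FAIL (|-1-6|=7 > 1)], height=7
Node 22 violates the condition: |-1 - 1| = 2 > 1.
Result: Not balanced


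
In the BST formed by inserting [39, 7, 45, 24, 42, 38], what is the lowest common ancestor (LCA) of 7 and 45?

Tree insertion order: [39, 7, 45, 24, 42, 38]
Tree (level-order array): [39, 7, 45, None, 24, 42, None, None, 38]
In a BST, the LCA of p=7, q=45 is the first node v on the
root-to-leaf path with p <= v <= q (go left if both < v, right if both > v).
Walk from root:
  at 39: 7 <= 39 <= 45, this is the LCA
LCA = 39


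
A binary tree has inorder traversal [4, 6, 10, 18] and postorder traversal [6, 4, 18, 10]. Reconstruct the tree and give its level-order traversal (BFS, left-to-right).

Inorder:   [4, 6, 10, 18]
Postorder: [6, 4, 18, 10]
Algorithm: postorder visits root last, so walk postorder right-to-left;
each value is the root of the current inorder slice — split it at that
value, recurse on the right subtree first, then the left.
Recursive splits:
  root=10; inorder splits into left=[4, 6], right=[18]
  root=18; inorder splits into left=[], right=[]
  root=4; inorder splits into left=[], right=[6]
  root=6; inorder splits into left=[], right=[]
Reconstructed level-order: [10, 4, 18, 6]


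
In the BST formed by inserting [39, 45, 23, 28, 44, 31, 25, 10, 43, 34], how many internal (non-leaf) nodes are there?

Tree built from: [39, 45, 23, 28, 44, 31, 25, 10, 43, 34]
Tree (level-order array): [39, 23, 45, 10, 28, 44, None, None, None, 25, 31, 43, None, None, None, None, 34]
Rule: An internal node has at least one child.
Per-node child counts:
  node 39: 2 child(ren)
  node 23: 2 child(ren)
  node 10: 0 child(ren)
  node 28: 2 child(ren)
  node 25: 0 child(ren)
  node 31: 1 child(ren)
  node 34: 0 child(ren)
  node 45: 1 child(ren)
  node 44: 1 child(ren)
  node 43: 0 child(ren)
Matching nodes: [39, 23, 28, 31, 45, 44]
Count of internal (non-leaf) nodes: 6


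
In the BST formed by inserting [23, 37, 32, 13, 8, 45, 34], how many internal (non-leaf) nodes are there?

Tree built from: [23, 37, 32, 13, 8, 45, 34]
Tree (level-order array): [23, 13, 37, 8, None, 32, 45, None, None, None, 34]
Rule: An internal node has at least one child.
Per-node child counts:
  node 23: 2 child(ren)
  node 13: 1 child(ren)
  node 8: 0 child(ren)
  node 37: 2 child(ren)
  node 32: 1 child(ren)
  node 34: 0 child(ren)
  node 45: 0 child(ren)
Matching nodes: [23, 13, 37, 32]
Count of internal (non-leaf) nodes: 4


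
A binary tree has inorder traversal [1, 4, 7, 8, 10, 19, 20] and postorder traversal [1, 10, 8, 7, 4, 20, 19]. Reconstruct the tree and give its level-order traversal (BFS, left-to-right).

Inorder:   [1, 4, 7, 8, 10, 19, 20]
Postorder: [1, 10, 8, 7, 4, 20, 19]
Algorithm: postorder visits root last, so walk postorder right-to-left;
each value is the root of the current inorder slice — split it at that
value, recurse on the right subtree first, then the left.
Recursive splits:
  root=19; inorder splits into left=[1, 4, 7, 8, 10], right=[20]
  root=20; inorder splits into left=[], right=[]
  root=4; inorder splits into left=[1], right=[7, 8, 10]
  root=7; inorder splits into left=[], right=[8, 10]
  root=8; inorder splits into left=[], right=[10]
  root=10; inorder splits into left=[], right=[]
  root=1; inorder splits into left=[], right=[]
Reconstructed level-order: [19, 4, 20, 1, 7, 8, 10]


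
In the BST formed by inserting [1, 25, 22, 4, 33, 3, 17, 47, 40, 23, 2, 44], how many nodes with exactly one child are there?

Tree built from: [1, 25, 22, 4, 33, 3, 17, 47, 40, 23, 2, 44]
Tree (level-order array): [1, None, 25, 22, 33, 4, 23, None, 47, 3, 17, None, None, 40, None, 2, None, None, None, None, 44]
Rule: These are nodes with exactly 1 non-null child.
Per-node child counts:
  node 1: 1 child(ren)
  node 25: 2 child(ren)
  node 22: 2 child(ren)
  node 4: 2 child(ren)
  node 3: 1 child(ren)
  node 2: 0 child(ren)
  node 17: 0 child(ren)
  node 23: 0 child(ren)
  node 33: 1 child(ren)
  node 47: 1 child(ren)
  node 40: 1 child(ren)
  node 44: 0 child(ren)
Matching nodes: [1, 3, 33, 47, 40]
Count of nodes with exactly one child: 5


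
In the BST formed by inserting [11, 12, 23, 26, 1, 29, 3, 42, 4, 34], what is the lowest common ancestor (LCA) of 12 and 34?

Tree insertion order: [11, 12, 23, 26, 1, 29, 3, 42, 4, 34]
Tree (level-order array): [11, 1, 12, None, 3, None, 23, None, 4, None, 26, None, None, None, 29, None, 42, 34]
In a BST, the LCA of p=12, q=34 is the first node v on the
root-to-leaf path with p <= v <= q (go left if both < v, right if both > v).
Walk from root:
  at 11: both 12 and 34 > 11, go right
  at 12: 12 <= 12 <= 34, this is the LCA
LCA = 12


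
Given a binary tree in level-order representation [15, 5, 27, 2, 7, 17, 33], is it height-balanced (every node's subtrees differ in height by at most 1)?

Tree (level-order array): [15, 5, 27, 2, 7, 17, 33]
Definition: a tree is height-balanced if, at every node, |h(left) - h(right)| <= 1 (empty subtree has height -1).
Bottom-up per-node check:
  node 2: h_left=-1, h_right=-1, diff=0 [OK], height=0
  node 7: h_left=-1, h_right=-1, diff=0 [OK], height=0
  node 5: h_left=0, h_right=0, diff=0 [OK], height=1
  node 17: h_left=-1, h_right=-1, diff=0 [OK], height=0
  node 33: h_left=-1, h_right=-1, diff=0 [OK], height=0
  node 27: h_left=0, h_right=0, diff=0 [OK], height=1
  node 15: h_left=1, h_right=1, diff=0 [OK], height=2
All nodes satisfy the balance condition.
Result: Balanced


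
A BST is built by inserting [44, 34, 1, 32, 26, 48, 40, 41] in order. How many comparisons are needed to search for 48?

Search path for 48: 44 -> 48
Found: True
Comparisons: 2


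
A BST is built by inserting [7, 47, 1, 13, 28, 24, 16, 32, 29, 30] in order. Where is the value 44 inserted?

Starting tree (level order): [7, 1, 47, None, None, 13, None, None, 28, 24, 32, 16, None, 29, None, None, None, None, 30]
Insertion path: 7 -> 47 -> 13 -> 28 -> 32
Result: insert 44 as right child of 32
Final tree (level order): [7, 1, 47, None, None, 13, None, None, 28, 24, 32, 16, None, 29, 44, None, None, None, 30]


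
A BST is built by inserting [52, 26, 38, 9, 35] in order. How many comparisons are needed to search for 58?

Search path for 58: 52
Found: False
Comparisons: 1


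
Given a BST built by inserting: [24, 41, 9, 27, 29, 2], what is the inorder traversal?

Tree insertion order: [24, 41, 9, 27, 29, 2]
Tree (level-order array): [24, 9, 41, 2, None, 27, None, None, None, None, 29]
Inorder traversal: [2, 9, 24, 27, 29, 41]


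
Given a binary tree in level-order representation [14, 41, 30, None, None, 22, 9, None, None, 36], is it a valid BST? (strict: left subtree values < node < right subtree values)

Level-order array: [14, 41, 30, None, None, 22, 9, None, None, 36]
Validate using subtree bounds (lo, hi): at each node, require lo < value < hi,
then recurse left with hi=value and right with lo=value.
Preorder trace (stopping at first violation):
  at node 14 with bounds (-inf, +inf): OK
  at node 41 with bounds (-inf, 14): VIOLATION
Node 41 violates its bound: not (-inf < 41 < 14).
Result: Not a valid BST


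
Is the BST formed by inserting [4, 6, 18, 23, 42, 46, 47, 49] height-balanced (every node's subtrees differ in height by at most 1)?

Tree (level-order array): [4, None, 6, None, 18, None, 23, None, 42, None, 46, None, 47, None, 49]
Definition: a tree is height-balanced if, at every node, |h(left) - h(right)| <= 1 (empty subtree has height -1).
Bottom-up per-node check:
  node 49: h_left=-1, h_right=-1, diff=0 [OK], height=0
  node 47: h_left=-1, h_right=0, diff=1 [OK], height=1
  node 46: h_left=-1, h_right=1, diff=2 [FAIL (|-1-1|=2 > 1)], height=2
  node 42: h_left=-1, h_right=2, diff=3 [FAIL (|-1-2|=3 > 1)], height=3
  node 23: h_left=-1, h_right=3, diff=4 [FAIL (|-1-3|=4 > 1)], height=4
  node 18: h_left=-1, h_right=4, diff=5 [FAIL (|-1-4|=5 > 1)], height=5
  node 6: h_left=-1, h_right=5, diff=6 [FAIL (|-1-5|=6 > 1)], height=6
  node 4: h_left=-1, h_right=6, diff=7 [FAIL (|-1-6|=7 > 1)], height=7
Node 46 violates the condition: |-1 - 1| = 2 > 1.
Result: Not balanced


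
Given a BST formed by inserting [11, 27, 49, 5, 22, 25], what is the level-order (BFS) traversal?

Tree insertion order: [11, 27, 49, 5, 22, 25]
Tree (level-order array): [11, 5, 27, None, None, 22, 49, None, 25]
BFS from the root, enqueuing left then right child of each popped node:
  queue [11] -> pop 11, enqueue [5, 27], visited so far: [11]
  queue [5, 27] -> pop 5, enqueue [none], visited so far: [11, 5]
  queue [27] -> pop 27, enqueue [22, 49], visited so far: [11, 5, 27]
  queue [22, 49] -> pop 22, enqueue [25], visited so far: [11, 5, 27, 22]
  queue [49, 25] -> pop 49, enqueue [none], visited so far: [11, 5, 27, 22, 49]
  queue [25] -> pop 25, enqueue [none], visited so far: [11, 5, 27, 22, 49, 25]
Result: [11, 5, 27, 22, 49, 25]


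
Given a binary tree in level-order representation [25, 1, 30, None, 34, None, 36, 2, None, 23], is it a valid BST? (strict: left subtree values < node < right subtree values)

Level-order array: [25, 1, 30, None, 34, None, 36, 2, None, 23]
Validate using subtree bounds (lo, hi): at each node, require lo < value < hi,
then recurse left with hi=value and right with lo=value.
Preorder trace (stopping at first violation):
  at node 25 with bounds (-inf, +inf): OK
  at node 1 with bounds (-inf, 25): OK
  at node 34 with bounds (1, 25): VIOLATION
Node 34 violates its bound: not (1 < 34 < 25).
Result: Not a valid BST


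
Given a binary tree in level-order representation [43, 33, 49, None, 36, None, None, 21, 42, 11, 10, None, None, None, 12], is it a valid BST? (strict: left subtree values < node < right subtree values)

Level-order array: [43, 33, 49, None, 36, None, None, 21, 42, 11, 10, None, None, None, 12]
Validate using subtree bounds (lo, hi): at each node, require lo < value < hi,
then recurse left with hi=value and right with lo=value.
Preorder trace (stopping at first violation):
  at node 43 with bounds (-inf, +inf): OK
  at node 33 with bounds (-inf, 43): OK
  at node 36 with bounds (33, 43): OK
  at node 21 with bounds (33, 36): VIOLATION
Node 21 violates its bound: not (33 < 21 < 36).
Result: Not a valid BST


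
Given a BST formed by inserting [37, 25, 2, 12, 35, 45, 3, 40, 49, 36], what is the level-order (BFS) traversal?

Tree insertion order: [37, 25, 2, 12, 35, 45, 3, 40, 49, 36]
Tree (level-order array): [37, 25, 45, 2, 35, 40, 49, None, 12, None, 36, None, None, None, None, 3]
BFS from the root, enqueuing left then right child of each popped node:
  queue [37] -> pop 37, enqueue [25, 45], visited so far: [37]
  queue [25, 45] -> pop 25, enqueue [2, 35], visited so far: [37, 25]
  queue [45, 2, 35] -> pop 45, enqueue [40, 49], visited so far: [37, 25, 45]
  queue [2, 35, 40, 49] -> pop 2, enqueue [12], visited so far: [37, 25, 45, 2]
  queue [35, 40, 49, 12] -> pop 35, enqueue [36], visited so far: [37, 25, 45, 2, 35]
  queue [40, 49, 12, 36] -> pop 40, enqueue [none], visited so far: [37, 25, 45, 2, 35, 40]
  queue [49, 12, 36] -> pop 49, enqueue [none], visited so far: [37, 25, 45, 2, 35, 40, 49]
  queue [12, 36] -> pop 12, enqueue [3], visited so far: [37, 25, 45, 2, 35, 40, 49, 12]
  queue [36, 3] -> pop 36, enqueue [none], visited so far: [37, 25, 45, 2, 35, 40, 49, 12, 36]
  queue [3] -> pop 3, enqueue [none], visited so far: [37, 25, 45, 2, 35, 40, 49, 12, 36, 3]
Result: [37, 25, 45, 2, 35, 40, 49, 12, 36, 3]


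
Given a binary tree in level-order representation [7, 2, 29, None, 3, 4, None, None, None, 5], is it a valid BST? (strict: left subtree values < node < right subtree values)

Level-order array: [7, 2, 29, None, 3, 4, None, None, None, 5]
Validate using subtree bounds (lo, hi): at each node, require lo < value < hi,
then recurse left with hi=value and right with lo=value.
Preorder trace (stopping at first violation):
  at node 7 with bounds (-inf, +inf): OK
  at node 2 with bounds (-inf, 7): OK
  at node 3 with bounds (2, 7): OK
  at node 29 with bounds (7, +inf): OK
  at node 4 with bounds (7, 29): VIOLATION
Node 4 violates its bound: not (7 < 4 < 29).
Result: Not a valid BST


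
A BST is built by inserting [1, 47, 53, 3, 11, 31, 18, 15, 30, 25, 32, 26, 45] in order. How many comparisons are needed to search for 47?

Search path for 47: 1 -> 47
Found: True
Comparisons: 2


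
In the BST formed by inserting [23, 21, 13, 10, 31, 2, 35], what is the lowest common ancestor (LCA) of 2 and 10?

Tree insertion order: [23, 21, 13, 10, 31, 2, 35]
Tree (level-order array): [23, 21, 31, 13, None, None, 35, 10, None, None, None, 2]
In a BST, the LCA of p=2, q=10 is the first node v on the
root-to-leaf path with p <= v <= q (go left if both < v, right if both > v).
Walk from root:
  at 23: both 2 and 10 < 23, go left
  at 21: both 2 and 10 < 21, go left
  at 13: both 2 and 10 < 13, go left
  at 10: 2 <= 10 <= 10, this is the LCA
LCA = 10


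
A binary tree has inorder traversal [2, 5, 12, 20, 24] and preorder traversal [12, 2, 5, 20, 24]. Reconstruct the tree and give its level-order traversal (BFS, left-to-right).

Inorder:  [2, 5, 12, 20, 24]
Preorder: [12, 2, 5, 20, 24]
Algorithm: preorder visits root first, so consume preorder in order;
for each root, split the current inorder slice at that value into
left-subtree inorder and right-subtree inorder, then recurse.
Recursive splits:
  root=12; inorder splits into left=[2, 5], right=[20, 24]
  root=2; inorder splits into left=[], right=[5]
  root=5; inorder splits into left=[], right=[]
  root=20; inorder splits into left=[], right=[24]
  root=24; inorder splits into left=[], right=[]
Reconstructed level-order: [12, 2, 20, 5, 24]


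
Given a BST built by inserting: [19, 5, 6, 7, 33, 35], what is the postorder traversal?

Tree insertion order: [19, 5, 6, 7, 33, 35]
Tree (level-order array): [19, 5, 33, None, 6, None, 35, None, 7]
Postorder traversal: [7, 6, 5, 35, 33, 19]


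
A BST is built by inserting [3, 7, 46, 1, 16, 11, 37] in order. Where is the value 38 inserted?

Starting tree (level order): [3, 1, 7, None, None, None, 46, 16, None, 11, 37]
Insertion path: 3 -> 7 -> 46 -> 16 -> 37
Result: insert 38 as right child of 37
Final tree (level order): [3, 1, 7, None, None, None, 46, 16, None, 11, 37, None, None, None, 38]


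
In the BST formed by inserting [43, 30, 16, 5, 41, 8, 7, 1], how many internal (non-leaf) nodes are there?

Tree built from: [43, 30, 16, 5, 41, 8, 7, 1]
Tree (level-order array): [43, 30, None, 16, 41, 5, None, None, None, 1, 8, None, None, 7]
Rule: An internal node has at least one child.
Per-node child counts:
  node 43: 1 child(ren)
  node 30: 2 child(ren)
  node 16: 1 child(ren)
  node 5: 2 child(ren)
  node 1: 0 child(ren)
  node 8: 1 child(ren)
  node 7: 0 child(ren)
  node 41: 0 child(ren)
Matching nodes: [43, 30, 16, 5, 8]
Count of internal (non-leaf) nodes: 5


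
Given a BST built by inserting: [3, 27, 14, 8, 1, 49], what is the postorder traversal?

Tree insertion order: [3, 27, 14, 8, 1, 49]
Tree (level-order array): [3, 1, 27, None, None, 14, 49, 8]
Postorder traversal: [1, 8, 14, 49, 27, 3]


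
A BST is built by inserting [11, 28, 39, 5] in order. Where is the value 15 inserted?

Starting tree (level order): [11, 5, 28, None, None, None, 39]
Insertion path: 11 -> 28
Result: insert 15 as left child of 28
Final tree (level order): [11, 5, 28, None, None, 15, 39]


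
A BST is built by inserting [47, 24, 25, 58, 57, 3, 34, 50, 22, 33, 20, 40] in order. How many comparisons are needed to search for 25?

Search path for 25: 47 -> 24 -> 25
Found: True
Comparisons: 3


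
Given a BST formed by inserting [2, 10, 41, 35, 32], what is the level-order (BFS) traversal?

Tree insertion order: [2, 10, 41, 35, 32]
Tree (level-order array): [2, None, 10, None, 41, 35, None, 32]
BFS from the root, enqueuing left then right child of each popped node:
  queue [2] -> pop 2, enqueue [10], visited so far: [2]
  queue [10] -> pop 10, enqueue [41], visited so far: [2, 10]
  queue [41] -> pop 41, enqueue [35], visited so far: [2, 10, 41]
  queue [35] -> pop 35, enqueue [32], visited so far: [2, 10, 41, 35]
  queue [32] -> pop 32, enqueue [none], visited so far: [2, 10, 41, 35, 32]
Result: [2, 10, 41, 35, 32]


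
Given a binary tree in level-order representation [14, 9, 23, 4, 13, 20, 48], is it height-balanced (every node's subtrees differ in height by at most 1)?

Tree (level-order array): [14, 9, 23, 4, 13, 20, 48]
Definition: a tree is height-balanced if, at every node, |h(left) - h(right)| <= 1 (empty subtree has height -1).
Bottom-up per-node check:
  node 4: h_left=-1, h_right=-1, diff=0 [OK], height=0
  node 13: h_left=-1, h_right=-1, diff=0 [OK], height=0
  node 9: h_left=0, h_right=0, diff=0 [OK], height=1
  node 20: h_left=-1, h_right=-1, diff=0 [OK], height=0
  node 48: h_left=-1, h_right=-1, diff=0 [OK], height=0
  node 23: h_left=0, h_right=0, diff=0 [OK], height=1
  node 14: h_left=1, h_right=1, diff=0 [OK], height=2
All nodes satisfy the balance condition.
Result: Balanced


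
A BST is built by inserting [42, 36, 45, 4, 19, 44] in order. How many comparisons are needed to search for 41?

Search path for 41: 42 -> 36
Found: False
Comparisons: 2


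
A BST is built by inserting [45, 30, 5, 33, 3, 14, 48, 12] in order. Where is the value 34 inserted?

Starting tree (level order): [45, 30, 48, 5, 33, None, None, 3, 14, None, None, None, None, 12]
Insertion path: 45 -> 30 -> 33
Result: insert 34 as right child of 33
Final tree (level order): [45, 30, 48, 5, 33, None, None, 3, 14, None, 34, None, None, 12]


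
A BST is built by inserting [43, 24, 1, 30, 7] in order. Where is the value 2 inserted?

Starting tree (level order): [43, 24, None, 1, 30, None, 7]
Insertion path: 43 -> 24 -> 1 -> 7
Result: insert 2 as left child of 7
Final tree (level order): [43, 24, None, 1, 30, None, 7, None, None, 2]


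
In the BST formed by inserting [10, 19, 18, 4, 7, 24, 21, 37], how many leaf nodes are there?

Tree built from: [10, 19, 18, 4, 7, 24, 21, 37]
Tree (level-order array): [10, 4, 19, None, 7, 18, 24, None, None, None, None, 21, 37]
Rule: A leaf has 0 children.
Per-node child counts:
  node 10: 2 child(ren)
  node 4: 1 child(ren)
  node 7: 0 child(ren)
  node 19: 2 child(ren)
  node 18: 0 child(ren)
  node 24: 2 child(ren)
  node 21: 0 child(ren)
  node 37: 0 child(ren)
Matching nodes: [7, 18, 21, 37]
Count of leaf nodes: 4


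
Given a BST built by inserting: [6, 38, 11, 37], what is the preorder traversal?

Tree insertion order: [6, 38, 11, 37]
Tree (level-order array): [6, None, 38, 11, None, None, 37]
Preorder traversal: [6, 38, 11, 37]


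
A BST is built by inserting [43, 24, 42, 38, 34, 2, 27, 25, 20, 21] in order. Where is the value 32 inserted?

Starting tree (level order): [43, 24, None, 2, 42, None, 20, 38, None, None, 21, 34, None, None, None, 27, None, 25]
Insertion path: 43 -> 24 -> 42 -> 38 -> 34 -> 27
Result: insert 32 as right child of 27
Final tree (level order): [43, 24, None, 2, 42, None, 20, 38, None, None, 21, 34, None, None, None, 27, None, 25, 32]


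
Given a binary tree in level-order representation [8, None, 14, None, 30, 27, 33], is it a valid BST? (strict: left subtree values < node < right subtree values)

Level-order array: [8, None, 14, None, 30, 27, 33]
Validate using subtree bounds (lo, hi): at each node, require lo < value < hi,
then recurse left with hi=value and right with lo=value.
Preorder trace (stopping at first violation):
  at node 8 with bounds (-inf, +inf): OK
  at node 14 with bounds (8, +inf): OK
  at node 30 with bounds (14, +inf): OK
  at node 27 with bounds (14, 30): OK
  at node 33 with bounds (30, +inf): OK
No violation found at any node.
Result: Valid BST


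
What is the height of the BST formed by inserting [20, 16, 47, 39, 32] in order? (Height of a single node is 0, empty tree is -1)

Insertion order: [20, 16, 47, 39, 32]
Tree (level-order array): [20, 16, 47, None, None, 39, None, 32]
Compute height bottom-up (empty subtree = -1):
  height(16) = 1 + max(-1, -1) = 0
  height(32) = 1 + max(-1, -1) = 0
  height(39) = 1 + max(0, -1) = 1
  height(47) = 1 + max(1, -1) = 2
  height(20) = 1 + max(0, 2) = 3
Height = 3


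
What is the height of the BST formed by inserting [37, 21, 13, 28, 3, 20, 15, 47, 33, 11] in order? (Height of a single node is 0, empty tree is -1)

Insertion order: [37, 21, 13, 28, 3, 20, 15, 47, 33, 11]
Tree (level-order array): [37, 21, 47, 13, 28, None, None, 3, 20, None, 33, None, 11, 15]
Compute height bottom-up (empty subtree = -1):
  height(11) = 1 + max(-1, -1) = 0
  height(3) = 1 + max(-1, 0) = 1
  height(15) = 1 + max(-1, -1) = 0
  height(20) = 1 + max(0, -1) = 1
  height(13) = 1 + max(1, 1) = 2
  height(33) = 1 + max(-1, -1) = 0
  height(28) = 1 + max(-1, 0) = 1
  height(21) = 1 + max(2, 1) = 3
  height(47) = 1 + max(-1, -1) = 0
  height(37) = 1 + max(3, 0) = 4
Height = 4


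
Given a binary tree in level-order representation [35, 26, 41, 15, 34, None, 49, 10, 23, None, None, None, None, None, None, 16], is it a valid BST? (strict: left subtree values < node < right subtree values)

Level-order array: [35, 26, 41, 15, 34, None, 49, 10, 23, None, None, None, None, None, None, 16]
Validate using subtree bounds (lo, hi): at each node, require lo < value < hi,
then recurse left with hi=value and right with lo=value.
Preorder trace (stopping at first violation):
  at node 35 with bounds (-inf, +inf): OK
  at node 26 with bounds (-inf, 35): OK
  at node 15 with bounds (-inf, 26): OK
  at node 10 with bounds (-inf, 15): OK
  at node 23 with bounds (15, 26): OK
  at node 16 with bounds (15, 23): OK
  at node 34 with bounds (26, 35): OK
  at node 41 with bounds (35, +inf): OK
  at node 49 with bounds (41, +inf): OK
No violation found at any node.
Result: Valid BST
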